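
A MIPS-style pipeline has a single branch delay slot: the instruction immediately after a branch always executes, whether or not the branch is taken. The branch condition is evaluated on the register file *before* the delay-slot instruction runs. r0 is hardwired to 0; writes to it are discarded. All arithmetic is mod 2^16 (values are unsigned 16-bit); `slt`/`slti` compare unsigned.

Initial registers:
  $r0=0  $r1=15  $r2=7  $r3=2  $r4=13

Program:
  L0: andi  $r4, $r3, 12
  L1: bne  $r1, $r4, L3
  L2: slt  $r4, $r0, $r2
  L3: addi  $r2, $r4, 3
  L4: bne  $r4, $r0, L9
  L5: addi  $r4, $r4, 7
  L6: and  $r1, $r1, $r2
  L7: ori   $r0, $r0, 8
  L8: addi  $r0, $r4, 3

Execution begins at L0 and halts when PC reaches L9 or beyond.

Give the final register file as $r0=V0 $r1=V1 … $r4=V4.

PC=0  andi  $r4, $r3, 12     | $r0=0 $r1=15 $r2=7 $r3=2 $r4=0
PC=1  bne  $r1, $r4, L3      | $r0=0 $r1=15 $r2=7 $r3=2 $r4=0  [TAKEN]
PC=2  slt  $r4, $r0, $r2     | $r0=0 $r1=15 $r2=7 $r3=2 $r4=1
PC=3  addi  $r2, $r4, 3      | $r0=0 $r1=15 $r2=4 $r3=2 $r4=1
PC=4  bne  $r4, $r0, L9      | $r0=0 $r1=15 $r2=4 $r3=2 $r4=1  [TAKEN]
PC=5  addi  $r4, $r4, 7      | $r0=0 $r1=15 $r2=4 $r3=2 $r4=8

$r0=0 $r1=15 $r2=4 $r3=2 $r4=8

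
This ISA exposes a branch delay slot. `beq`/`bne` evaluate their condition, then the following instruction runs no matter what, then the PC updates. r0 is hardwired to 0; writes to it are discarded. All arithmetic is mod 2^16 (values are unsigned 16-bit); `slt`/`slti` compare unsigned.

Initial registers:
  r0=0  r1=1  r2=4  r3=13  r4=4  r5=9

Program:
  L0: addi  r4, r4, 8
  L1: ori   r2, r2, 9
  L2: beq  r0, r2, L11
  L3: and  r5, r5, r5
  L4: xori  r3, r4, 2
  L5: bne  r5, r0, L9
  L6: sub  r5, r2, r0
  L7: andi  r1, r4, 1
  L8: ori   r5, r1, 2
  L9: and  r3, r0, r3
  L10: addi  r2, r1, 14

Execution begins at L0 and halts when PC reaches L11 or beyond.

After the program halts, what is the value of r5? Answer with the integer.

#0 addi  r4, r4, 8 ; 0/1/4/13/12/9
#1 ori   r2, r2, 9 ; 0/1/13/13/12/9
#2 beq  r0, r2, L11 ; 0/1/13/13/12/9 ; →fallthru
#3 and  r5, r5, r5 ; 0/1/13/13/12/9
#4 xori  r3, r4, 2 ; 0/1/13/14/12/9
#5 bne  r5, r0, L9 ; 0/1/13/14/12/9 ; →target
#6 sub  r5, r2, r0 ; 0/1/13/14/12/13
#9 and  r3, r0, r3 ; 0/1/13/0/12/13
#10 addi  r2, r1, 14 ; 0/1/15/0/12/13

13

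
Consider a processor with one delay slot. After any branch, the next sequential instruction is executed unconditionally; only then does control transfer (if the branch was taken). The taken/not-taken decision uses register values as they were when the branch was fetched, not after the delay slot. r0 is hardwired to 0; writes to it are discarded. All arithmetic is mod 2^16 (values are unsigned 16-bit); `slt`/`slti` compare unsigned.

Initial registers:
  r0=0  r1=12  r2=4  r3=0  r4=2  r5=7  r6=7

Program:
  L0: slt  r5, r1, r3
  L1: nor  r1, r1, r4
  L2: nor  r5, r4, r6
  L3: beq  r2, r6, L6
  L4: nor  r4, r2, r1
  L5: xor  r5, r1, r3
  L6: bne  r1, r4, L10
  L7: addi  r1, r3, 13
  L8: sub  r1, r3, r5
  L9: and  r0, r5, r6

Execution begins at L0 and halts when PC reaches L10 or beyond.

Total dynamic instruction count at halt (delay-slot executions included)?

8

PC=0  slt  r5, r1, r3        | r0=0 r1=12 r2=4 r3=0 r4=2 r5=0 r6=7
PC=1  nor  r1, r1, r4        | r0=0 r1=65521 r2=4 r3=0 r4=2 r5=0 r6=7
PC=2  nor  r5, r4, r6        | r0=0 r1=65521 r2=4 r3=0 r4=2 r5=65528 r6=7
PC=3  beq  r2, r6, L6        | r0=0 r1=65521 r2=4 r3=0 r4=2 r5=65528 r6=7  [not taken]
PC=4  nor  r4, r2, r1        | r0=0 r1=65521 r2=4 r3=0 r4=10 r5=65528 r6=7
PC=5  xor  r5, r1, r3        | r0=0 r1=65521 r2=4 r3=0 r4=10 r5=65521 r6=7
PC=6  bne  r1, r4, L10       | r0=0 r1=65521 r2=4 r3=0 r4=10 r5=65521 r6=7  [TAKEN]
PC=7  addi  r1, r3, 13       | r0=0 r1=13 r2=4 r3=0 r4=10 r5=65521 r6=7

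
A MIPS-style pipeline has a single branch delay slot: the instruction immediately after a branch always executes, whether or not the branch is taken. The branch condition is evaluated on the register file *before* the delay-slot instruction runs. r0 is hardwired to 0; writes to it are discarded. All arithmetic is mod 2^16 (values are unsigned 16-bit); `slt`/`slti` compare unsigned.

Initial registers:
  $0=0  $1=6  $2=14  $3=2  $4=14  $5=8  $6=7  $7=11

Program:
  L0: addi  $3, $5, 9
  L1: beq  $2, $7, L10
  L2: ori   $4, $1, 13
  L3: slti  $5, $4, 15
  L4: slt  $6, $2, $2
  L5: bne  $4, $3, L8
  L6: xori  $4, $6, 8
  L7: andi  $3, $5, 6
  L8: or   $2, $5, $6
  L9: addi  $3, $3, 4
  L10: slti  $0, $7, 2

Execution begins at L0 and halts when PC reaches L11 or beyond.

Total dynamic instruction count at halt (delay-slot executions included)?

10

PC=0  addi  $3, $5, 9        | $0=0 $1=6 $2=14 $3=17 $4=14 $5=8 $6=7 $7=11
PC=1  beq  $2, $7, L10       | $0=0 $1=6 $2=14 $3=17 $4=14 $5=8 $6=7 $7=11  [not taken]
PC=2  ori   $4, $1, 13       | $0=0 $1=6 $2=14 $3=17 $4=15 $5=8 $6=7 $7=11
PC=3  slti  $5, $4, 15       | $0=0 $1=6 $2=14 $3=17 $4=15 $5=0 $6=7 $7=11
PC=4  slt  $6, $2, $2        | $0=0 $1=6 $2=14 $3=17 $4=15 $5=0 $6=0 $7=11
PC=5  bne  $4, $3, L8        | $0=0 $1=6 $2=14 $3=17 $4=15 $5=0 $6=0 $7=11  [TAKEN]
PC=6  xori  $4, $6, 8        | $0=0 $1=6 $2=14 $3=17 $4=8 $5=0 $6=0 $7=11
PC=8  or   $2, $5, $6        | $0=0 $1=6 $2=0 $3=17 $4=8 $5=0 $6=0 $7=11
PC=9  addi  $3, $3, 4        | $0=0 $1=6 $2=0 $3=21 $4=8 $5=0 $6=0 $7=11
PC=10 slti  $0, $7, 2        | $0=0 $1=6 $2=0 $3=21 $4=8 $5=0 $6=0 $7=11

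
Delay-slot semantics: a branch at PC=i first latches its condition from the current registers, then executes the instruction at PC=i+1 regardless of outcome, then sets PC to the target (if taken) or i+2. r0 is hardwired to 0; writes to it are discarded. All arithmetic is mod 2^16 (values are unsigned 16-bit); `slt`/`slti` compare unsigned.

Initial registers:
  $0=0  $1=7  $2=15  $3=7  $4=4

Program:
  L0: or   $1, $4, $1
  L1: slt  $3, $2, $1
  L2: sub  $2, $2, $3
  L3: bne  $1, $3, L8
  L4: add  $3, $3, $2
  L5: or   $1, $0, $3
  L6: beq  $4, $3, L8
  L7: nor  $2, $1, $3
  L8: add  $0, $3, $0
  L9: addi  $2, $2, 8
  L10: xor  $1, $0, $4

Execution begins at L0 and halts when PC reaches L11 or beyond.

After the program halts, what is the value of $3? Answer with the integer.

15

#0 or   $1, $4, $1 ; 0/7/15/7/4
#1 slt  $3, $2, $1 ; 0/7/15/0/4
#2 sub  $2, $2, $3 ; 0/7/15/0/4
#3 bne  $1, $3, L8 ; 0/7/15/0/4 ; →target
#4 add  $3, $3, $2 ; 0/7/15/15/4
#8 add  $0, $3, $0 ; 0/7/15/15/4
#9 addi  $2, $2, 8 ; 0/7/23/15/4
#10 xor  $1, $0, $4 ; 0/4/23/15/4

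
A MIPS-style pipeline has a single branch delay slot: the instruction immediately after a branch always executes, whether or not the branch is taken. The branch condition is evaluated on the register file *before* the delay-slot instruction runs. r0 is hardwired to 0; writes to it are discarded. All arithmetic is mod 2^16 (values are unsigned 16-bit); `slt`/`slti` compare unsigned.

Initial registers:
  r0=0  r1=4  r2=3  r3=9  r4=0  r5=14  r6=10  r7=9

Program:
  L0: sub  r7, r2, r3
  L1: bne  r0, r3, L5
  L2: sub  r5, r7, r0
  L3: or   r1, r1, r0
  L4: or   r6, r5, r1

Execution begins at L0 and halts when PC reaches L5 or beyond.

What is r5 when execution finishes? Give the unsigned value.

[0] sub  r7, r2, r3  →  {r0:0, r1:4, r2:3, r3:9, r4:0, r5:14, r6:10, r7:65530}
[1] bne  r0, r3, L5  →  {r0:0, r1:4, r2:3, r3:9, r4:0, r5:14, r6:10, r7:65530}  ⟨branch taken⟩
[2] sub  r5, r7, r0  →  {r0:0, r1:4, r2:3, r3:9, r4:0, r5:65530, r6:10, r7:65530}

65530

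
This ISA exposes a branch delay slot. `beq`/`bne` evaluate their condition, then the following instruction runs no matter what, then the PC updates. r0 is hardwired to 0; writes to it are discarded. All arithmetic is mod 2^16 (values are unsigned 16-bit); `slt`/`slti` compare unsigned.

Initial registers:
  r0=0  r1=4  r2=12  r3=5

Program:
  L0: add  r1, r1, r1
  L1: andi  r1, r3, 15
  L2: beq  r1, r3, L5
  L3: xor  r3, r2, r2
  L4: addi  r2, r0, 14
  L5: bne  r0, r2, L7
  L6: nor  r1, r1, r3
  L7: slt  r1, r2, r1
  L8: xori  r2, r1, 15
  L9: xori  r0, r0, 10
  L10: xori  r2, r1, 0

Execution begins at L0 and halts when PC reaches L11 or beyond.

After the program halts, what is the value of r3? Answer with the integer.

#0 add  r1, r1, r1 ; 0/8/12/5
#1 andi  r1, r3, 15 ; 0/5/12/5
#2 beq  r1, r3, L5 ; 0/5/12/5 ; →target
#3 xor  r3, r2, r2 ; 0/5/12/0
#5 bne  r0, r2, L7 ; 0/5/12/0 ; →target
#6 nor  r1, r1, r3 ; 0/65530/12/0
#7 slt  r1, r2, r1 ; 0/1/12/0
#8 xori  r2, r1, 15 ; 0/1/14/0
#9 xori  r0, r0, 10 ; 0/1/14/0
#10 xori  r2, r1, 0 ; 0/1/1/0

0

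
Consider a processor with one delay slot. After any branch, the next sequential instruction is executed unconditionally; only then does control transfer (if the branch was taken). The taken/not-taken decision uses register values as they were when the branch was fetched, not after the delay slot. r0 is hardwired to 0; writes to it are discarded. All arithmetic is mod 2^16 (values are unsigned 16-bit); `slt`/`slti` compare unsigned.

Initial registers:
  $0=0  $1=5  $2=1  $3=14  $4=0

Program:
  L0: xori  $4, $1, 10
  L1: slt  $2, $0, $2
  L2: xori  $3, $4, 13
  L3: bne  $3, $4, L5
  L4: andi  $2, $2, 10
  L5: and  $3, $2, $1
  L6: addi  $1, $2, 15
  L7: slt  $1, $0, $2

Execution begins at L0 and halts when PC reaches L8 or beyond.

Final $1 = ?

PC=0  xori  $4, $1, 10       | $0=0 $1=5 $2=1 $3=14 $4=15
PC=1  slt  $2, $0, $2        | $0=0 $1=5 $2=1 $3=14 $4=15
PC=2  xori  $3, $4, 13       | $0=0 $1=5 $2=1 $3=2 $4=15
PC=3  bne  $3, $4, L5        | $0=0 $1=5 $2=1 $3=2 $4=15  [TAKEN]
PC=4  andi  $2, $2, 10       | $0=0 $1=5 $2=0 $3=2 $4=15
PC=5  and  $3, $2, $1        | $0=0 $1=5 $2=0 $3=0 $4=15
PC=6  addi  $1, $2, 15       | $0=0 $1=15 $2=0 $3=0 $4=15
PC=7  slt  $1, $0, $2        | $0=0 $1=0 $2=0 $3=0 $4=15

0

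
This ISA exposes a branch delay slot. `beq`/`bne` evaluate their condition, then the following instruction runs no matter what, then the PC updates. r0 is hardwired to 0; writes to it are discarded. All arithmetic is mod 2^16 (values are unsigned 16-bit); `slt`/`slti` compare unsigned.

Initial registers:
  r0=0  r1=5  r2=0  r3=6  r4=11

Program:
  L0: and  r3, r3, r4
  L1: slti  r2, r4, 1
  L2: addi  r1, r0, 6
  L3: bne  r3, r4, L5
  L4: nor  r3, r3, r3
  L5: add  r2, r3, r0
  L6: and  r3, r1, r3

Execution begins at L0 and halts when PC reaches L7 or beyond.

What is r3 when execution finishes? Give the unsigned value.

4

[0] and  r3, r3, r4  →  {r0:0, r1:5, r2:0, r3:2, r4:11}
[1] slti  r2, r4, 1  →  {r0:0, r1:5, r2:0, r3:2, r4:11}
[2] addi  r1, r0, 6  →  {r0:0, r1:6, r2:0, r3:2, r4:11}
[3] bne  r3, r4, L5  →  {r0:0, r1:6, r2:0, r3:2, r4:11}  ⟨branch taken⟩
[4] nor  r3, r3, r3  →  {r0:0, r1:6, r2:0, r3:65533, r4:11}
[5] add  r2, r3, r0  →  {r0:0, r1:6, r2:65533, r3:65533, r4:11}
[6] and  r3, r1, r3  →  {r0:0, r1:6, r2:65533, r3:4, r4:11}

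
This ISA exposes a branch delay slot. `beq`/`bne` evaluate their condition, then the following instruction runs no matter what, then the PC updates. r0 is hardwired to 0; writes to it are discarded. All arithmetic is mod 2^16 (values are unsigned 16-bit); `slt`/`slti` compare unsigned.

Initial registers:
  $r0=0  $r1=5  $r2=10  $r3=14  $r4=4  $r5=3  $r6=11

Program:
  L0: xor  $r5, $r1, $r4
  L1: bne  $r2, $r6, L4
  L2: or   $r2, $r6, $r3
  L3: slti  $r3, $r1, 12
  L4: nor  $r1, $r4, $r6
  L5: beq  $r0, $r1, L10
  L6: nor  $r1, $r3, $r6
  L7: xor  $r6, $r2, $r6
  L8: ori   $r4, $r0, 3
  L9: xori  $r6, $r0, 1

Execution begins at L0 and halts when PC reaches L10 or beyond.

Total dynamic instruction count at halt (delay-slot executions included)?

#0 xor  $r5, $r1, $r4 ; 0/5/10/14/4/1/11
#1 bne  $r2, $r6, L4 ; 0/5/10/14/4/1/11 ; →target
#2 or   $r2, $r6, $r3 ; 0/5/15/14/4/1/11
#4 nor  $r1, $r4, $r6 ; 0/65520/15/14/4/1/11
#5 beq  $r0, $r1, L10 ; 0/65520/15/14/4/1/11 ; →fallthru
#6 nor  $r1, $r3, $r6 ; 0/65520/15/14/4/1/11
#7 xor  $r6, $r2, $r6 ; 0/65520/15/14/4/1/4
#8 ori   $r4, $r0, 3 ; 0/65520/15/14/3/1/4
#9 xori  $r6, $r0, 1 ; 0/65520/15/14/3/1/1

9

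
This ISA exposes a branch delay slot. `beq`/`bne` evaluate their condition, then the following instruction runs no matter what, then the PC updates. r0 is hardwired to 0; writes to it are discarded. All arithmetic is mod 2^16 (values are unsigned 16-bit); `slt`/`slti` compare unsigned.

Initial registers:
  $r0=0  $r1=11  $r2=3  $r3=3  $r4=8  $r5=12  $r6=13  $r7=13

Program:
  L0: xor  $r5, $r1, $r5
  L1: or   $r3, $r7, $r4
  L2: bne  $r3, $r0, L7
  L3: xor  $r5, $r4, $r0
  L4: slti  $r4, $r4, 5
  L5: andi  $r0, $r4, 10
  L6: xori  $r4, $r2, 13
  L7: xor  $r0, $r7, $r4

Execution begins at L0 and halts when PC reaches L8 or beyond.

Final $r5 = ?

8

  step pc=0: xor  $r5, $r1, $r5  regs=(0,11,3,3,8,7,13,13)
  step pc=1: or   $r3, $r7, $r4  regs=(0,11,3,13,8,7,13,13)
  step pc=2: bne  $r3, $r0, L7  cond=T  regs=(0,11,3,13,8,7,13,13)
  step pc=3: xor  $r5, $r4, $r0  regs=(0,11,3,13,8,8,13,13)
  step pc=7: xor  $r0, $r7, $r4  regs=(0,11,3,13,8,8,13,13)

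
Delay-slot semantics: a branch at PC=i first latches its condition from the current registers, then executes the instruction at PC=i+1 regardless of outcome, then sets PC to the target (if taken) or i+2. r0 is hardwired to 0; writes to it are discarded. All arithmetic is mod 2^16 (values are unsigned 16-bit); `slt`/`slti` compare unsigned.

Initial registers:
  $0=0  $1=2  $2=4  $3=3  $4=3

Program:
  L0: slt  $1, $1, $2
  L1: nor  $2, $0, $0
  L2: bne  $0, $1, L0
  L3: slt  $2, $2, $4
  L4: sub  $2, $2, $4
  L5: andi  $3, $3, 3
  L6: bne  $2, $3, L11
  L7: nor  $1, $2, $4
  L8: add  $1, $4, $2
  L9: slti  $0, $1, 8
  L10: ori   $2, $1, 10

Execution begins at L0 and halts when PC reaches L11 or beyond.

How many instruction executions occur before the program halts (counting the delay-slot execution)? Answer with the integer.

12

PC=0  slt  $1, $1, $2        | $0=0 $1=1 $2=4 $3=3 $4=3
PC=1  nor  $2, $0, $0        | $0=0 $1=1 $2=65535 $3=3 $4=3
PC=2  bne  $0, $1, L0        | $0=0 $1=1 $2=65535 $3=3 $4=3  [TAKEN]
PC=3  slt  $2, $2, $4        | $0=0 $1=1 $2=0 $3=3 $4=3
PC=0  slt  $1, $1, $2        | $0=0 $1=0 $2=0 $3=3 $4=3
PC=1  nor  $2, $0, $0        | $0=0 $1=0 $2=65535 $3=3 $4=3
PC=2  bne  $0, $1, L0        | $0=0 $1=0 $2=65535 $3=3 $4=3  [not taken]
PC=3  slt  $2, $2, $4        | $0=0 $1=0 $2=0 $3=3 $4=3
PC=4  sub  $2, $2, $4        | $0=0 $1=0 $2=65533 $3=3 $4=3
PC=5  andi  $3, $3, 3        | $0=0 $1=0 $2=65533 $3=3 $4=3
PC=6  bne  $2, $3, L11       | $0=0 $1=0 $2=65533 $3=3 $4=3  [TAKEN]
PC=7  nor  $1, $2, $4        | $0=0 $1=0 $2=65533 $3=3 $4=3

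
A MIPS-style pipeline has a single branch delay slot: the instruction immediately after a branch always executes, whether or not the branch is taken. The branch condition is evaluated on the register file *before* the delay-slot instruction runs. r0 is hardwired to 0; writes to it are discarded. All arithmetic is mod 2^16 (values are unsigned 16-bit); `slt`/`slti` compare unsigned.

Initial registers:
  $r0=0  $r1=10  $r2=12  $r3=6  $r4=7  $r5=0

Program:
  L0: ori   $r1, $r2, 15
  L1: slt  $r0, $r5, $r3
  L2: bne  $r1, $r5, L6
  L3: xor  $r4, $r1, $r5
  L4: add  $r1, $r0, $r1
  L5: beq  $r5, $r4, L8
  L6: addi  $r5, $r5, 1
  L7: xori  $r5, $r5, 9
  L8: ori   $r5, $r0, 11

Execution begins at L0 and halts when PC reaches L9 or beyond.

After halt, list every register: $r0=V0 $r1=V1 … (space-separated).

$r0=0 $r1=15 $r2=12 $r3=6 $r4=15 $r5=11

  step pc=0: ori   $r1, $r2, 15  regs=(0,15,12,6,7,0)
  step pc=1: slt  $r0, $r5, $r3  regs=(0,15,12,6,7,0)
  step pc=2: bne  $r1, $r5, L6  cond=T  regs=(0,15,12,6,7,0)
  step pc=3: xor  $r4, $r1, $r5  regs=(0,15,12,6,15,0)
  step pc=6: addi  $r5, $r5, 1  regs=(0,15,12,6,15,1)
  step pc=7: xori  $r5, $r5, 9  regs=(0,15,12,6,15,8)
  step pc=8: ori   $r5, $r0, 11  regs=(0,15,12,6,15,11)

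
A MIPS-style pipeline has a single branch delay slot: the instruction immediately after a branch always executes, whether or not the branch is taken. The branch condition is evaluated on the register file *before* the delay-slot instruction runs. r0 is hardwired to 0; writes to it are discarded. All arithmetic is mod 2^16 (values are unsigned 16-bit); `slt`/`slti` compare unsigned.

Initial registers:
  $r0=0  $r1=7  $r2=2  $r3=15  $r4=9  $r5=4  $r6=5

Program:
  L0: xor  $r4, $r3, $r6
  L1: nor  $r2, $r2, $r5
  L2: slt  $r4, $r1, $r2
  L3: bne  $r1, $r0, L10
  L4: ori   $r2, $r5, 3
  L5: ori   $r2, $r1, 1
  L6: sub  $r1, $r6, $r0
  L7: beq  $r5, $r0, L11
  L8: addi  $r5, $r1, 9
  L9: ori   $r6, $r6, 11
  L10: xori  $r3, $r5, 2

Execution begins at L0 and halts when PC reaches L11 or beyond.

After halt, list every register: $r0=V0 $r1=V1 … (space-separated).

[0] xor  $r4, $r3, $r6  →  {$r0:0, $r1:7, $r2:2, $r3:15, $r4:10, $r5:4, $r6:5}
[1] nor  $r2, $r2, $r5  →  {$r0:0, $r1:7, $r2:65529, $r3:15, $r4:10, $r5:4, $r6:5}
[2] slt  $r4, $r1, $r2  →  {$r0:0, $r1:7, $r2:65529, $r3:15, $r4:1, $r5:4, $r6:5}
[3] bne  $r1, $r0, L10  →  {$r0:0, $r1:7, $r2:65529, $r3:15, $r4:1, $r5:4, $r6:5}  ⟨branch taken⟩
[4] ori   $r2, $r5, 3  →  {$r0:0, $r1:7, $r2:7, $r3:15, $r4:1, $r5:4, $r6:5}
[10] xori  $r3, $r5, 2  →  {$r0:0, $r1:7, $r2:7, $r3:6, $r4:1, $r5:4, $r6:5}

$r0=0 $r1=7 $r2=7 $r3=6 $r4=1 $r5=4 $r6=5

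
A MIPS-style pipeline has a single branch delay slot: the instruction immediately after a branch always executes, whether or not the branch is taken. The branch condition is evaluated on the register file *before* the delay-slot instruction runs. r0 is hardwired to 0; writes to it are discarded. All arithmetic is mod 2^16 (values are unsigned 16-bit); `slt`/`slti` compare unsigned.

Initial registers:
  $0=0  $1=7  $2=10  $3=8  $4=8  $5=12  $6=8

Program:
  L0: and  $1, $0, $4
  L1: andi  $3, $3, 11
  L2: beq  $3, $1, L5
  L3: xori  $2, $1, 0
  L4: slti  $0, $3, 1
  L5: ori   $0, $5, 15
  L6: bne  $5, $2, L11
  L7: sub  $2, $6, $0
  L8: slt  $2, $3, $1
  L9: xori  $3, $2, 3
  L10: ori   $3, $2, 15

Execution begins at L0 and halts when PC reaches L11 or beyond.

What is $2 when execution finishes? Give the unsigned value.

8

  step pc=0: and  $1, $0, $4  regs=(0,0,10,8,8,12,8)
  step pc=1: andi  $3, $3, 11  regs=(0,0,10,8,8,12,8)
  step pc=2: beq  $3, $1, L5  cond=F  regs=(0,0,10,8,8,12,8)
  step pc=3: xori  $2, $1, 0  regs=(0,0,0,8,8,12,8)
  step pc=4: slti  $0, $3, 1  regs=(0,0,0,8,8,12,8)
  step pc=5: ori   $0, $5, 15  regs=(0,0,0,8,8,12,8)
  step pc=6: bne  $5, $2, L11  cond=T  regs=(0,0,0,8,8,12,8)
  step pc=7: sub  $2, $6, $0  regs=(0,0,8,8,8,12,8)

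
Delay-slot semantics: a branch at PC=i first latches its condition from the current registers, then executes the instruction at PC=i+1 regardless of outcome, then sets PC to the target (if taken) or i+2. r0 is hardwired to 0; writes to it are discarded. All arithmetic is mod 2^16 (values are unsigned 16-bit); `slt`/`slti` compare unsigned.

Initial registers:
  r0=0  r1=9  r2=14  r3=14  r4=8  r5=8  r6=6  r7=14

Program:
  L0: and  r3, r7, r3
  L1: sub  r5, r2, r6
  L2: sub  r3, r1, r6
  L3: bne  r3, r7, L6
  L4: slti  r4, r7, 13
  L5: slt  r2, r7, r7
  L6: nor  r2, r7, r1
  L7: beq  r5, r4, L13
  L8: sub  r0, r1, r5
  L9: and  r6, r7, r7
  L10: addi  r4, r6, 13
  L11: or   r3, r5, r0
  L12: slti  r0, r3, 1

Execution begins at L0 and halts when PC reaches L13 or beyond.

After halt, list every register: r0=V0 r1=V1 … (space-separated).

r0=0 r1=9 r2=65520 r3=8 r4=27 r5=8 r6=14 r7=14

  step pc=0: and  r3, r7, r3  regs=(0,9,14,14,8,8,6,14)
  step pc=1: sub  r5, r2, r6  regs=(0,9,14,14,8,8,6,14)
  step pc=2: sub  r3, r1, r6  regs=(0,9,14,3,8,8,6,14)
  step pc=3: bne  r3, r7, L6  cond=T  regs=(0,9,14,3,8,8,6,14)
  step pc=4: slti  r4, r7, 13  regs=(0,9,14,3,0,8,6,14)
  step pc=6: nor  r2, r7, r1  regs=(0,9,65520,3,0,8,6,14)
  step pc=7: beq  r5, r4, L13  cond=F  regs=(0,9,65520,3,0,8,6,14)
  step pc=8: sub  r0, r1, r5  regs=(0,9,65520,3,0,8,6,14)
  step pc=9: and  r6, r7, r7  regs=(0,9,65520,3,0,8,14,14)
  step pc=10: addi  r4, r6, 13  regs=(0,9,65520,3,27,8,14,14)
  step pc=11: or   r3, r5, r0  regs=(0,9,65520,8,27,8,14,14)
  step pc=12: slti  r0, r3, 1  regs=(0,9,65520,8,27,8,14,14)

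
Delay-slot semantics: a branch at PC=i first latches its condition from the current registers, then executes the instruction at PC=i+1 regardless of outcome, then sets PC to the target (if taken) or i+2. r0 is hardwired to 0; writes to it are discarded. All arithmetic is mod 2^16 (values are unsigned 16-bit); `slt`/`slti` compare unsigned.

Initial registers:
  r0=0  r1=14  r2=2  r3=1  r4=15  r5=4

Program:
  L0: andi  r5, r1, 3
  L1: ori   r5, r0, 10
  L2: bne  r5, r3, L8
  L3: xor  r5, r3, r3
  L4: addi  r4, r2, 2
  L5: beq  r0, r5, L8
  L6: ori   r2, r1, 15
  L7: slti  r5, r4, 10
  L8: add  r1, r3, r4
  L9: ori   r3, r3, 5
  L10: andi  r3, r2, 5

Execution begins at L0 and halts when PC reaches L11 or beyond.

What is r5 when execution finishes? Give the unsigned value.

[0] andi  r5, r1, 3  →  {r0:0, r1:14, r2:2, r3:1, r4:15, r5:2}
[1] ori   r5, r0, 10  →  {r0:0, r1:14, r2:2, r3:1, r4:15, r5:10}
[2] bne  r5, r3, L8  →  {r0:0, r1:14, r2:2, r3:1, r4:15, r5:10}  ⟨branch taken⟩
[3] xor  r5, r3, r3  →  {r0:0, r1:14, r2:2, r3:1, r4:15, r5:0}
[8] add  r1, r3, r4  →  {r0:0, r1:16, r2:2, r3:1, r4:15, r5:0}
[9] ori   r3, r3, 5  →  {r0:0, r1:16, r2:2, r3:5, r4:15, r5:0}
[10] andi  r3, r2, 5  →  {r0:0, r1:16, r2:2, r3:0, r4:15, r5:0}

0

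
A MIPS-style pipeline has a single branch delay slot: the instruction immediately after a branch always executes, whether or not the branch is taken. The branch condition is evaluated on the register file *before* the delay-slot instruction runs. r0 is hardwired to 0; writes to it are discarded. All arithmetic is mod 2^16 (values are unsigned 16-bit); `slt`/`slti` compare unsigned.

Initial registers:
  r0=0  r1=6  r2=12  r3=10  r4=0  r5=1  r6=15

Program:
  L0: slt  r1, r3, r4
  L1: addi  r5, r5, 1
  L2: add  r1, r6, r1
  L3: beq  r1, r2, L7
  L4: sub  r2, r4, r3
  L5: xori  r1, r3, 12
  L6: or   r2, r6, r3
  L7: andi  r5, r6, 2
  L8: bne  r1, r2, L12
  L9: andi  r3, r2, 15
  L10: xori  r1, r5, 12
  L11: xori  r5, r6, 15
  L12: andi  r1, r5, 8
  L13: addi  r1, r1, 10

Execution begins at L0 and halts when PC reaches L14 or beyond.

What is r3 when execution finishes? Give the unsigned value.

#0 slt  r1, r3, r4 ; 0/0/12/10/0/1/15
#1 addi  r5, r5, 1 ; 0/0/12/10/0/2/15
#2 add  r1, r6, r1 ; 0/15/12/10/0/2/15
#3 beq  r1, r2, L7 ; 0/15/12/10/0/2/15 ; →fallthru
#4 sub  r2, r4, r3 ; 0/15/65526/10/0/2/15
#5 xori  r1, r3, 12 ; 0/6/65526/10/0/2/15
#6 or   r2, r6, r3 ; 0/6/15/10/0/2/15
#7 andi  r5, r6, 2 ; 0/6/15/10/0/2/15
#8 bne  r1, r2, L12 ; 0/6/15/10/0/2/15 ; →target
#9 andi  r3, r2, 15 ; 0/6/15/15/0/2/15
#12 andi  r1, r5, 8 ; 0/0/15/15/0/2/15
#13 addi  r1, r1, 10 ; 0/10/15/15/0/2/15

15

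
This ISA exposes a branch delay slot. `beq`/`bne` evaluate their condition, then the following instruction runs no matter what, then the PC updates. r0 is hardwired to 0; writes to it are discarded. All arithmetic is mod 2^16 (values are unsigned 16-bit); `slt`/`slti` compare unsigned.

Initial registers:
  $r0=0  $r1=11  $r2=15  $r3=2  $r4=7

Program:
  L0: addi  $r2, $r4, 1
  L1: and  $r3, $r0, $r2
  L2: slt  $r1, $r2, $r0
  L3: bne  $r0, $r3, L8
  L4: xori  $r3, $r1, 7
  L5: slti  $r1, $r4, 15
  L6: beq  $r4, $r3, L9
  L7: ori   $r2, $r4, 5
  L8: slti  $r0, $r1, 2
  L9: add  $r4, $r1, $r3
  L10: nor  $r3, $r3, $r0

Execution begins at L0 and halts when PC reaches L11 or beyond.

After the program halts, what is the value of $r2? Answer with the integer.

[0] addi  $r2, $r4, 1  →  {$r0:0, $r1:11, $r2:8, $r3:2, $r4:7}
[1] and  $r3, $r0, $r2  →  {$r0:0, $r1:11, $r2:8, $r3:0, $r4:7}
[2] slt  $r1, $r2, $r0  →  {$r0:0, $r1:0, $r2:8, $r3:0, $r4:7}
[3] bne  $r0, $r3, L8  →  {$r0:0, $r1:0, $r2:8, $r3:0, $r4:7}  ⟨branch fallthrough⟩
[4] xori  $r3, $r1, 7  →  {$r0:0, $r1:0, $r2:8, $r3:7, $r4:7}
[5] slti  $r1, $r4, 15  →  {$r0:0, $r1:1, $r2:8, $r3:7, $r4:7}
[6] beq  $r4, $r3, L9  →  {$r0:0, $r1:1, $r2:8, $r3:7, $r4:7}  ⟨branch taken⟩
[7] ori   $r2, $r4, 5  →  {$r0:0, $r1:1, $r2:7, $r3:7, $r4:7}
[9] add  $r4, $r1, $r3  →  {$r0:0, $r1:1, $r2:7, $r3:7, $r4:8}
[10] nor  $r3, $r3, $r0  →  {$r0:0, $r1:1, $r2:7, $r3:65528, $r4:8}

7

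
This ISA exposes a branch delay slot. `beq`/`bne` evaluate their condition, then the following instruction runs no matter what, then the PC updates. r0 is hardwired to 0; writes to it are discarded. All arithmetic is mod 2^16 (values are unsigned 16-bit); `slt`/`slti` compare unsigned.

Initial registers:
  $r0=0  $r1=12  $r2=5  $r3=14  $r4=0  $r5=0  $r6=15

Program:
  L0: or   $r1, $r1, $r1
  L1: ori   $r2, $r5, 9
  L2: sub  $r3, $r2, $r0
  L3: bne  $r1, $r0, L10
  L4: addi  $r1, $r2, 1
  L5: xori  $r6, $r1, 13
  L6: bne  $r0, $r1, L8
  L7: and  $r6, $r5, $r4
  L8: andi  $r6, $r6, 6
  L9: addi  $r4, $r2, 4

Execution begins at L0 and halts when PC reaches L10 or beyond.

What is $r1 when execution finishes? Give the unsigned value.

#0 or   $r1, $r1, $r1 ; 0/12/5/14/0/0/15
#1 ori   $r2, $r5, 9 ; 0/12/9/14/0/0/15
#2 sub  $r3, $r2, $r0 ; 0/12/9/9/0/0/15
#3 bne  $r1, $r0, L10 ; 0/12/9/9/0/0/15 ; →target
#4 addi  $r1, $r2, 1 ; 0/10/9/9/0/0/15

10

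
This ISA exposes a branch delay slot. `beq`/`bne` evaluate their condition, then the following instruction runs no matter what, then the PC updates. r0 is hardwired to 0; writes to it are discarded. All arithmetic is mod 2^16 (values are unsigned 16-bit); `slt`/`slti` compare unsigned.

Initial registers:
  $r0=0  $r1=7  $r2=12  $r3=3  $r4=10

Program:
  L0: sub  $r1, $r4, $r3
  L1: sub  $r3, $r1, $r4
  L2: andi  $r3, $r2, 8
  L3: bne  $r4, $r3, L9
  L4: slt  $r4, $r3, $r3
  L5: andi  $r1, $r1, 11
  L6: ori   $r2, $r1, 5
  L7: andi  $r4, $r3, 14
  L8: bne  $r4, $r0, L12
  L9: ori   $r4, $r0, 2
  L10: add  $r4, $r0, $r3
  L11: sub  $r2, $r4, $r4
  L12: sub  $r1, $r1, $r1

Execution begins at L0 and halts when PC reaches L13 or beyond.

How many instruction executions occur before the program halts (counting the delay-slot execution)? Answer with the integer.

#0 sub  $r1, $r4, $r3 ; 0/7/12/3/10
#1 sub  $r3, $r1, $r4 ; 0/7/12/65533/10
#2 andi  $r3, $r2, 8 ; 0/7/12/8/10
#3 bne  $r4, $r3, L9 ; 0/7/12/8/10 ; →target
#4 slt  $r4, $r3, $r3 ; 0/7/12/8/0
#9 ori   $r4, $r0, 2 ; 0/7/12/8/2
#10 add  $r4, $r0, $r3 ; 0/7/12/8/8
#11 sub  $r2, $r4, $r4 ; 0/7/0/8/8
#12 sub  $r1, $r1, $r1 ; 0/0/0/8/8

9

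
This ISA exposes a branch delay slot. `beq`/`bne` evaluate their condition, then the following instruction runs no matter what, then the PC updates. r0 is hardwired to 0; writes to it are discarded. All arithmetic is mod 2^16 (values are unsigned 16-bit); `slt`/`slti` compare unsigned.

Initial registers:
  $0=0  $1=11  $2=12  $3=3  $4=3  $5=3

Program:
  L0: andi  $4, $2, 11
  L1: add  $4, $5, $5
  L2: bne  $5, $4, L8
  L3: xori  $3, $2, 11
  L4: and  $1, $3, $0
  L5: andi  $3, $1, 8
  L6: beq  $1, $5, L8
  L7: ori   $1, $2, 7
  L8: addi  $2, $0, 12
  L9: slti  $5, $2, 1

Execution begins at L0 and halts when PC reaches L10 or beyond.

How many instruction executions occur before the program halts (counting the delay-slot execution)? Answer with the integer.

6

  step pc=0: andi  $4, $2, 11  regs=(0,11,12,3,8,3)
  step pc=1: add  $4, $5, $5  regs=(0,11,12,3,6,3)
  step pc=2: bne  $5, $4, L8  cond=T  regs=(0,11,12,3,6,3)
  step pc=3: xori  $3, $2, 11  regs=(0,11,12,7,6,3)
  step pc=8: addi  $2, $0, 12  regs=(0,11,12,7,6,3)
  step pc=9: slti  $5, $2, 1  regs=(0,11,12,7,6,0)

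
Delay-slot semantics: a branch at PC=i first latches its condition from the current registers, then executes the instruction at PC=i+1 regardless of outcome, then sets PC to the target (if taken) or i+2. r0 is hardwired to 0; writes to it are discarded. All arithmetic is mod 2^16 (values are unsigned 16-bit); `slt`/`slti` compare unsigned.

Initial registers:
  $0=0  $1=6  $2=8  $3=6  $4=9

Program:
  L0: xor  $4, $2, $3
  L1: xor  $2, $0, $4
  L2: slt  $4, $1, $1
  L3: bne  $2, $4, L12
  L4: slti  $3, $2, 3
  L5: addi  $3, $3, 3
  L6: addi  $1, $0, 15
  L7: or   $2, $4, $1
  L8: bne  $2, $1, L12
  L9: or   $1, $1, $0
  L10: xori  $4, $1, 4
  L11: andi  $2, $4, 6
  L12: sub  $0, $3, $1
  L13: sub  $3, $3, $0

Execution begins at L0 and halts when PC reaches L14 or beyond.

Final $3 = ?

0

#0 xor  $4, $2, $3 ; 0/6/8/6/14
#1 xor  $2, $0, $4 ; 0/6/14/6/14
#2 slt  $4, $1, $1 ; 0/6/14/6/0
#3 bne  $2, $4, L12 ; 0/6/14/6/0 ; →target
#4 slti  $3, $2, 3 ; 0/6/14/0/0
#12 sub  $0, $3, $1 ; 0/6/14/0/0
#13 sub  $3, $3, $0 ; 0/6/14/0/0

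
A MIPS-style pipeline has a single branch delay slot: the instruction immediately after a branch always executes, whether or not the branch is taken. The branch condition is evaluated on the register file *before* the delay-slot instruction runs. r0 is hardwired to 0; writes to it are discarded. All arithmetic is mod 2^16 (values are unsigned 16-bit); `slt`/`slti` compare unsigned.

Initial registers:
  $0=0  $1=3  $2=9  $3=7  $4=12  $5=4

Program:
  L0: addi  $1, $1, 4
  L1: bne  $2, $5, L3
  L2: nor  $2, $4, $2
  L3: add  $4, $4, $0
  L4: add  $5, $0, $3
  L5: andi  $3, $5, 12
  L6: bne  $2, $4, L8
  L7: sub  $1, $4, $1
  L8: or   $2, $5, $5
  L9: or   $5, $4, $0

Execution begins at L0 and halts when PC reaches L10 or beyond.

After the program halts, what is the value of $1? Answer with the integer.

PC=0  addi  $1, $1, 4        | $0=0 $1=7 $2=9 $3=7 $4=12 $5=4
PC=1  bne  $2, $5, L3        | $0=0 $1=7 $2=9 $3=7 $4=12 $5=4  [TAKEN]
PC=2  nor  $2, $4, $2        | $0=0 $1=7 $2=65522 $3=7 $4=12 $5=4
PC=3  add  $4, $4, $0        | $0=0 $1=7 $2=65522 $3=7 $4=12 $5=4
PC=4  add  $5, $0, $3        | $0=0 $1=7 $2=65522 $3=7 $4=12 $5=7
PC=5  andi  $3, $5, 12       | $0=0 $1=7 $2=65522 $3=4 $4=12 $5=7
PC=6  bne  $2, $4, L8        | $0=0 $1=7 $2=65522 $3=4 $4=12 $5=7  [TAKEN]
PC=7  sub  $1, $4, $1        | $0=0 $1=5 $2=65522 $3=4 $4=12 $5=7
PC=8  or   $2, $5, $5        | $0=0 $1=5 $2=7 $3=4 $4=12 $5=7
PC=9  or   $5, $4, $0        | $0=0 $1=5 $2=7 $3=4 $4=12 $5=12

5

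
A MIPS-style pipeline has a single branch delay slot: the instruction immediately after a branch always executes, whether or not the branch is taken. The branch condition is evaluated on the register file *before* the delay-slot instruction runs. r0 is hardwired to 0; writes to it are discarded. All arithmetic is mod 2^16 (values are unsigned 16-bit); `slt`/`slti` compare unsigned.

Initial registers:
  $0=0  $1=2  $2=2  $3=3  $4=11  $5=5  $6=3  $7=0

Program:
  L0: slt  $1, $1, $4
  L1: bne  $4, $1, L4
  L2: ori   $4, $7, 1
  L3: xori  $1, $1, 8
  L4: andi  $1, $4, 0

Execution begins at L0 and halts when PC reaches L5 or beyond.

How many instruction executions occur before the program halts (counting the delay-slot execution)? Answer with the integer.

[0] slt  $1, $1, $4  →  {$0:0, $1:1, $2:2, $3:3, $4:11, $5:5, $6:3, $7:0}
[1] bne  $4, $1, L4  →  {$0:0, $1:1, $2:2, $3:3, $4:11, $5:5, $6:3, $7:0}  ⟨branch taken⟩
[2] ori   $4, $7, 1  →  {$0:0, $1:1, $2:2, $3:3, $4:1, $5:5, $6:3, $7:0}
[4] andi  $1, $4, 0  →  {$0:0, $1:0, $2:2, $3:3, $4:1, $5:5, $6:3, $7:0}

4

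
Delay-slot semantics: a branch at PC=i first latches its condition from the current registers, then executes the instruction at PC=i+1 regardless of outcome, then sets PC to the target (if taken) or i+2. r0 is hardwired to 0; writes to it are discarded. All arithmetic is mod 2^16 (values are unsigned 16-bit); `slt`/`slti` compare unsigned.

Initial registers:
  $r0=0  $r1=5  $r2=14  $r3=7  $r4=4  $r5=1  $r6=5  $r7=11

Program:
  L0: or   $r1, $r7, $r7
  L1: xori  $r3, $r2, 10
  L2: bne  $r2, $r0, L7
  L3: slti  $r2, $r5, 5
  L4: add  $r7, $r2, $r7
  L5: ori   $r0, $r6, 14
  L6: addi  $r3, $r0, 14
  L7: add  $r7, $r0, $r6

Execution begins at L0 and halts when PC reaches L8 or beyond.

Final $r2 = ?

#0 or   $r1, $r7, $r7 ; 0/11/14/7/4/1/5/11
#1 xori  $r3, $r2, 10 ; 0/11/14/4/4/1/5/11
#2 bne  $r2, $r0, L7 ; 0/11/14/4/4/1/5/11 ; →target
#3 slti  $r2, $r5, 5 ; 0/11/1/4/4/1/5/11
#7 add  $r7, $r0, $r6 ; 0/11/1/4/4/1/5/5

1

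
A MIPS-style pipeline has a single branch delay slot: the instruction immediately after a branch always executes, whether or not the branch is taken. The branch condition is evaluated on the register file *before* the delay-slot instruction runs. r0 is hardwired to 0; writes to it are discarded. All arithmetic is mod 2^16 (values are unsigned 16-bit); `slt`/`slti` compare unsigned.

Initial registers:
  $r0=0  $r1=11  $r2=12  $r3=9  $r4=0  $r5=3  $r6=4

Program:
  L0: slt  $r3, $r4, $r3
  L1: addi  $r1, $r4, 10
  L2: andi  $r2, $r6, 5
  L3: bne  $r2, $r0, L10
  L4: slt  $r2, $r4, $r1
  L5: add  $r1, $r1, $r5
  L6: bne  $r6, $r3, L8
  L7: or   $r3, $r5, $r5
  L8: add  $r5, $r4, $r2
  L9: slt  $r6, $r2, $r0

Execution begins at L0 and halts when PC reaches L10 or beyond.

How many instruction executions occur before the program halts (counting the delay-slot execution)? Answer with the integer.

[0] slt  $r3, $r4, $r3  →  {$r0:0, $r1:11, $r2:12, $r3:1, $r4:0, $r5:3, $r6:4}
[1] addi  $r1, $r4, 10  →  {$r0:0, $r1:10, $r2:12, $r3:1, $r4:0, $r5:3, $r6:4}
[2] andi  $r2, $r6, 5  →  {$r0:0, $r1:10, $r2:4, $r3:1, $r4:0, $r5:3, $r6:4}
[3] bne  $r2, $r0, L10  →  {$r0:0, $r1:10, $r2:4, $r3:1, $r4:0, $r5:3, $r6:4}  ⟨branch taken⟩
[4] slt  $r2, $r4, $r1  →  {$r0:0, $r1:10, $r2:1, $r3:1, $r4:0, $r5:3, $r6:4}

5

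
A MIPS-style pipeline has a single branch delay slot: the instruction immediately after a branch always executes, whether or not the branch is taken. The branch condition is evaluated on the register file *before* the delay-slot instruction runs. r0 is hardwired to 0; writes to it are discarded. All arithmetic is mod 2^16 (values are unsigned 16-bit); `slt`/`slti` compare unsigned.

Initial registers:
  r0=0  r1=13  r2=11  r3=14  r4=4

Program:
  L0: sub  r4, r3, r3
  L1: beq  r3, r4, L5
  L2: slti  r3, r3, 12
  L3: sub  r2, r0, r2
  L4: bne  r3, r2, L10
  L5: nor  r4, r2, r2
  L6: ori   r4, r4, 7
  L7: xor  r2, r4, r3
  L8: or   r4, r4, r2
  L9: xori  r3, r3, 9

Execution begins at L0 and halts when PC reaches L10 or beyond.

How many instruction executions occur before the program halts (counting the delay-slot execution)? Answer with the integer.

[0] sub  r4, r3, r3  →  {r0:0, r1:13, r2:11, r3:14, r4:0}
[1] beq  r3, r4, L5  →  {r0:0, r1:13, r2:11, r3:14, r4:0}  ⟨branch fallthrough⟩
[2] slti  r3, r3, 12  →  {r0:0, r1:13, r2:11, r3:0, r4:0}
[3] sub  r2, r0, r2  →  {r0:0, r1:13, r2:65525, r3:0, r4:0}
[4] bne  r3, r2, L10  →  {r0:0, r1:13, r2:65525, r3:0, r4:0}  ⟨branch taken⟩
[5] nor  r4, r2, r2  →  {r0:0, r1:13, r2:65525, r3:0, r4:10}

6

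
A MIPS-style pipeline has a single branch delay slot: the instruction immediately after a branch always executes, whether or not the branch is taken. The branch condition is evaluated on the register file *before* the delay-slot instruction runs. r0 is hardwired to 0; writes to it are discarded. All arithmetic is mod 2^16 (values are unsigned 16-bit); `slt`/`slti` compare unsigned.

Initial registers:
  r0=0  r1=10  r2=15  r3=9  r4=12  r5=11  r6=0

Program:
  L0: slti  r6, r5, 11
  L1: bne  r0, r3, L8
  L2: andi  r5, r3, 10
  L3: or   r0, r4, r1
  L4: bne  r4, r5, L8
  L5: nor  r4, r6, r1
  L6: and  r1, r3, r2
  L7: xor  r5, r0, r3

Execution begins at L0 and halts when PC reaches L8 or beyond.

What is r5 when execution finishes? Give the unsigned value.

  step pc=0: slti  r6, r5, 11  regs=(0,10,15,9,12,11,0)
  step pc=1: bne  r0, r3, L8  cond=T  regs=(0,10,15,9,12,11,0)
  step pc=2: andi  r5, r3, 10  regs=(0,10,15,9,12,8,0)

8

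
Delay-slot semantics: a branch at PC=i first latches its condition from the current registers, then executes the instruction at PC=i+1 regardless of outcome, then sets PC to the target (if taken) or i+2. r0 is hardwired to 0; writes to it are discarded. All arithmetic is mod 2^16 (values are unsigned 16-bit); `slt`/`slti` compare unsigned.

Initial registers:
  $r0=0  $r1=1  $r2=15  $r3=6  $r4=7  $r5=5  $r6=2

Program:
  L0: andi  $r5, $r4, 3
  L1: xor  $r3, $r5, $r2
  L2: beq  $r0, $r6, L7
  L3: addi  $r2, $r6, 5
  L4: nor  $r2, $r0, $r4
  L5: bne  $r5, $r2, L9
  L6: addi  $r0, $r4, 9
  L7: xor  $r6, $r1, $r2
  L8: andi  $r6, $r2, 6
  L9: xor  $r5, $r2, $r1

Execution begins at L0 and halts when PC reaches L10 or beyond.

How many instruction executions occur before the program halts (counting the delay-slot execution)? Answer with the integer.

#0 andi  $r5, $r4, 3 ; 0/1/15/6/7/3/2
#1 xor  $r3, $r5, $r2 ; 0/1/15/12/7/3/2
#2 beq  $r0, $r6, L7 ; 0/1/15/12/7/3/2 ; →fallthru
#3 addi  $r2, $r6, 5 ; 0/1/7/12/7/3/2
#4 nor  $r2, $r0, $r4 ; 0/1/65528/12/7/3/2
#5 bne  $r5, $r2, L9 ; 0/1/65528/12/7/3/2 ; →target
#6 addi  $r0, $r4, 9 ; 0/1/65528/12/7/3/2
#9 xor  $r5, $r2, $r1 ; 0/1/65528/12/7/65529/2

8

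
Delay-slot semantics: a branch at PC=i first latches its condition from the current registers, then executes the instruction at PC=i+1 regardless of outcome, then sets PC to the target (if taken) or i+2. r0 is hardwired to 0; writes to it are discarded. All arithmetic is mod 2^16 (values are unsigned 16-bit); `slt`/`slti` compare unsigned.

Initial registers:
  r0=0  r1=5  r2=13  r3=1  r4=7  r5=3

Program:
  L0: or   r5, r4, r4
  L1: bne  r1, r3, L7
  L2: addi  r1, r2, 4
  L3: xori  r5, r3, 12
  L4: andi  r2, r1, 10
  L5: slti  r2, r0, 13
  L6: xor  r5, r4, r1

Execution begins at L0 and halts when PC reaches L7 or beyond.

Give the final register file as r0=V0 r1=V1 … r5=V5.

[0] or   r5, r4, r4  →  {r0:0, r1:5, r2:13, r3:1, r4:7, r5:7}
[1] bne  r1, r3, L7  →  {r0:0, r1:5, r2:13, r3:1, r4:7, r5:7}  ⟨branch taken⟩
[2] addi  r1, r2, 4  →  {r0:0, r1:17, r2:13, r3:1, r4:7, r5:7}

r0=0 r1=17 r2=13 r3=1 r4=7 r5=7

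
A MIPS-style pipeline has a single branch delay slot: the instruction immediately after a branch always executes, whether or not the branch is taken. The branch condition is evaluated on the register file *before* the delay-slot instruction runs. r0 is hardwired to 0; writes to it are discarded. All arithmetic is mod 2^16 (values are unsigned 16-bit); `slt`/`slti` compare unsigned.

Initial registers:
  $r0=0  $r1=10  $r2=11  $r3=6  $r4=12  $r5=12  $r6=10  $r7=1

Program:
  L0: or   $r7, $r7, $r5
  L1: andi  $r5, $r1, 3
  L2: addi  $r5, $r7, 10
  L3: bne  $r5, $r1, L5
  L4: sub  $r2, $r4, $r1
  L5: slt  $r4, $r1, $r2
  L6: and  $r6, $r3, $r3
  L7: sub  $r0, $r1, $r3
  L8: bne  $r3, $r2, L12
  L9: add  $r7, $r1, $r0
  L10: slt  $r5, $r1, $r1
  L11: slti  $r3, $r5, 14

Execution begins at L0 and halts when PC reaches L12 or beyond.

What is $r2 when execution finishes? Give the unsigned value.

2

[0] or   $r7, $r7, $r5  →  {$r0:0, $r1:10, $r2:11, $r3:6, $r4:12, $r5:12, $r6:10, $r7:13}
[1] andi  $r5, $r1, 3  →  {$r0:0, $r1:10, $r2:11, $r3:6, $r4:12, $r5:2, $r6:10, $r7:13}
[2] addi  $r5, $r7, 10  →  {$r0:0, $r1:10, $r2:11, $r3:6, $r4:12, $r5:23, $r6:10, $r7:13}
[3] bne  $r5, $r1, L5  →  {$r0:0, $r1:10, $r2:11, $r3:6, $r4:12, $r5:23, $r6:10, $r7:13}  ⟨branch taken⟩
[4] sub  $r2, $r4, $r1  →  {$r0:0, $r1:10, $r2:2, $r3:6, $r4:12, $r5:23, $r6:10, $r7:13}
[5] slt  $r4, $r1, $r2  →  {$r0:0, $r1:10, $r2:2, $r3:6, $r4:0, $r5:23, $r6:10, $r7:13}
[6] and  $r6, $r3, $r3  →  {$r0:0, $r1:10, $r2:2, $r3:6, $r4:0, $r5:23, $r6:6, $r7:13}
[7] sub  $r0, $r1, $r3  →  {$r0:0, $r1:10, $r2:2, $r3:6, $r4:0, $r5:23, $r6:6, $r7:13}
[8] bne  $r3, $r2, L12  →  {$r0:0, $r1:10, $r2:2, $r3:6, $r4:0, $r5:23, $r6:6, $r7:13}  ⟨branch taken⟩
[9] add  $r7, $r1, $r0  →  {$r0:0, $r1:10, $r2:2, $r3:6, $r4:0, $r5:23, $r6:6, $r7:10}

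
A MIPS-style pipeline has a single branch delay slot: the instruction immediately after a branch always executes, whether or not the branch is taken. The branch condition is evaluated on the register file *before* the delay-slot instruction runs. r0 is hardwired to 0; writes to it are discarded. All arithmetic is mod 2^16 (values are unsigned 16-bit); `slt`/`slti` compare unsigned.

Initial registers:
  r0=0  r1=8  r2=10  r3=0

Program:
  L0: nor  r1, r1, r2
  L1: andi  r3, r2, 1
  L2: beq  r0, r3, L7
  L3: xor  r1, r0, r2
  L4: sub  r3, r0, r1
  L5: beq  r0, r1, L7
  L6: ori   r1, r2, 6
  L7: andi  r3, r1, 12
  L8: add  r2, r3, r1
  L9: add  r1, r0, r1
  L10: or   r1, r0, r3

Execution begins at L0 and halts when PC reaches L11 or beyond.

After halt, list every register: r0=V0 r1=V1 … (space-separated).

PC=0  nor  r1, r1, r2        | r0=0 r1=65525 r2=10 r3=0
PC=1  andi  r3, r2, 1        | r0=0 r1=65525 r2=10 r3=0
PC=2  beq  r0, r3, L7        | r0=0 r1=65525 r2=10 r3=0  [TAKEN]
PC=3  xor  r1, r0, r2        | r0=0 r1=10 r2=10 r3=0
PC=7  andi  r3, r1, 12       | r0=0 r1=10 r2=10 r3=8
PC=8  add  r2, r3, r1        | r0=0 r1=10 r2=18 r3=8
PC=9  add  r1, r0, r1        | r0=0 r1=10 r2=18 r3=8
PC=10 or   r1, r0, r3        | r0=0 r1=8 r2=18 r3=8

r0=0 r1=8 r2=18 r3=8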